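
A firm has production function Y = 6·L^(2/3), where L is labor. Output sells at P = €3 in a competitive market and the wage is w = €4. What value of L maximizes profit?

MP_L = (2/3)·6·L^(-1/3) = 4·L^(-1/3).
Profit maximization for a price taker requires P·MP_L = w: 3·4·L^(-1/3) = 4.
So L^(-1/3) = 1/3, which gives L = 27.

L* = 27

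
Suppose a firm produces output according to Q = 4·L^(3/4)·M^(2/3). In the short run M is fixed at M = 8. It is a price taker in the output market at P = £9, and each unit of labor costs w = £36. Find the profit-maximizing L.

With M = 8, MP_L = (3/4)·4·L^(-1/4)·8^(2/3) = 12·L^(-1/4).
Profit maximization for a price taker requires P·MP_L = w: 9·12·L^(-1/4) = 36.
So L^(-1/4) = 1/3, which gives L = 81.

L* = 81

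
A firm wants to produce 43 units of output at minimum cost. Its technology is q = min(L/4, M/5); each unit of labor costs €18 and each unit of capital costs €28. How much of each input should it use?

With a fixed-proportions technology, the cost-minimizing bundle uses no slack in either input: L/4 = M/5 = q.
So L = 4·43 = 172 and M = 5·43 = 215.

L* = 172, M* = 215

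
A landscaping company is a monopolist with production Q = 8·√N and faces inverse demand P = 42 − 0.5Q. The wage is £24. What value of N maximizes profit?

Marginal revenue from the inverse demand is MR = 42 − Q.
The marginal product is MP_N = 4·N^(-1/2).
A monopolist hires until marginal revenue product equals the wage: MR·MP_N = w.
At N, Q = 8·√N. Substituting and solving: (42 − 8·√N)·4·N^(-1/2) = 24 gives N = 9.

N* = 9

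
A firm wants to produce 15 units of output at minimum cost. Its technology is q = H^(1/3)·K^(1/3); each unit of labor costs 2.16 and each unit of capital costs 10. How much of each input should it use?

Cost minimization requires the marginal rate of technical substitution to equal the input-price ratio: MP_H/MP_K = w/r.
Here MP_H/MP_K = (1/3)·(K/H)/(1/3) = (K/H). Setting this equal to 2.16/10 = 0.216 gives K = 0.216H.
Substituting into q = 15: H^(1/3)·(0.216H)^(1/3) = 15.
Solving, H = 125 and K = 27.

H* = 125, K* = 27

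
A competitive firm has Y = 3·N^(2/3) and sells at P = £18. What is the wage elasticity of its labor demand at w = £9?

MP_N = (2/3)·3·N^(-1/3), so P·MP_N = w gives 36·N^(-1/3) = w.
Solving, N(w) = (36/w)^(3). This is a constant-elasticity form: N ∝ w^(−3), so ε = −3.

ε = -3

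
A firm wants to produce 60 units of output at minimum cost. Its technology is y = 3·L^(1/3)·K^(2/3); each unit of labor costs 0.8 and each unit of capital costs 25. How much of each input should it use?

Cost minimization requires the marginal rate of technical substitution to equal the input-price ratio: MP_L/MP_K = w/r.
Here MP_L/MP_K = (1/3)·(K/L)/(2/3) = 0.5·(K/L). Setting this equal to 0.8/25 = 0.032 gives K = 0.064L.
Substituting into y = 60: 3·L^(1/3)·(0.064L)^(2/3) = 60.
Solving, L = 125 and K = 8.

L* = 125, K* = 8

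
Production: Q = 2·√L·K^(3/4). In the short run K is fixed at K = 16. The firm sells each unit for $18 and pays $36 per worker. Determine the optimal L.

L* = 16

With K = 16, MP_L = (1/2)·2·L^(-1/2)·16^(3/4) = 8·L^(-1/2).
Profit maximization for a price taker requires P·MP_L = w: 18·8·L^(-1/2) = 36.
So L^(-1/2) = 0.25, which gives L = 16.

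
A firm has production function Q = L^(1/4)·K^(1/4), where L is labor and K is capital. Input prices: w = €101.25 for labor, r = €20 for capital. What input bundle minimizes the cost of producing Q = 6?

Cost minimization requires the marginal rate of technical substitution to equal the input-price ratio: MP_L/MP_K = w/r.
Here MP_L/MP_K = (1/4)·(K/L)/(1/4) = (K/L). Setting this equal to 101.25/20 = 5.0625 gives K = 5.0625L.
Substituting into Q = 6: L^(1/4)·(5.0625L)^(1/4) = 6.
Solving, L = 16 and K = 81.

L* = 16, K* = 81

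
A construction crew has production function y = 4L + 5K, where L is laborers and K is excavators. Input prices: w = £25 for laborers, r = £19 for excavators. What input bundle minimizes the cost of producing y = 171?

L* = 0, K* = 34.2

The inputs are perfect substitutes, so the firm uses whichever has the lower cost per unit of output.
Cost per unit of output via L is w/4 = 6.25; via K it is r/5 = 3.8. K is cheaper.
Producing y = 171 with K alone: L = 0, K = 34.2.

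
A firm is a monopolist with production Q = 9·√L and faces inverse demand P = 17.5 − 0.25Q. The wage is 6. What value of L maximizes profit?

Marginal revenue from the inverse demand is MR = 17.5 − 0.5Q.
The marginal product is MP_L = 4.5·L^(-1/2).
A monopolist hires until marginal revenue product equals the wage: MR·MP_L = w.
At L, Q = 9·√L. Substituting and solving: (17.5 − 4.5·√L)·4.5·L^(-1/2) = 6 gives L = 9.

L* = 9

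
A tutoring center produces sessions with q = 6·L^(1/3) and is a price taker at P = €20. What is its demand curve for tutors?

MP_L = (1/3)·6·L^(-2/3) = 2·L^(-2/3).
Setting P·MP_L = w: 40·L^(-2/3) = w.
Solving for L: L^(-2/3) = w/40, so L = (40/w)^(3/2).

L(w) = (40/w)^(3/2)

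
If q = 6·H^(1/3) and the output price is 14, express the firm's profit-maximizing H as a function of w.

MP_H = (1/3)·6·H^(-2/3) = 2·H^(-2/3).
Setting P·MP_H = w: 28·H^(-2/3) = w.
Solving for H: H^(-2/3) = w/28, so H = (28/w)^(3/2).

H(w) = (28/w)^(3/2)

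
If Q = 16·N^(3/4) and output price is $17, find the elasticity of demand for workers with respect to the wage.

ε = -4

MP_N = (3/4)·16·N^(-1/4), so P·MP_N = w gives 204·N^(-1/4) = w.
Solving, N(w) = (204/w)^(4). This is a constant-elasticity form: N ∝ w^(−4), so ε = −4.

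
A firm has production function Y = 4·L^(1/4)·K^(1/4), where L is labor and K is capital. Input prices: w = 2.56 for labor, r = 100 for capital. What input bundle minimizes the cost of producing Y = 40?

L* = 625, K* = 16

Cost minimization requires the marginal rate of technical substitution to equal the input-price ratio: MP_L/MP_K = w/r.
Here MP_L/MP_K = (1/4)·(K/L)/(1/4) = (K/L). Setting this equal to 2.56/100 = 0.0256 gives K = 0.0256L.
Substituting into Y = 40: 4·L^(1/4)·(0.0256L)^(1/4) = 40.
Solving, L = 625 and K = 16.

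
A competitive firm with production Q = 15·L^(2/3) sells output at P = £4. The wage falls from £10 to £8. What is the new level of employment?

From P·MP_L = w with MP_L = 10·L^(-1/3), the labor demand is L(w) = (40/w)^(3).
At w = 10: L = 64. At w = 8: L = 125.

L* = 125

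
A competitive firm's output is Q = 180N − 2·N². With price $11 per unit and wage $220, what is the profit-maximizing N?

The marginal product of N is MP_N = 180 − 4N.
A price-taking firm hires until the value of the marginal product equals the wage: P·MP_N = w, so 11·(180 − 4N) = 220.
Then 180 − 4N = 20, giving N = 40.

N* = 40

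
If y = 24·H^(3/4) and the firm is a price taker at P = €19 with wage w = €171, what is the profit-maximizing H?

MP_H = (3/4)·24·H^(-1/4) = 18·H^(-1/4).
Profit maximization for a price taker requires P·MP_H = w: 19·18·H^(-1/4) = 171.
So H^(-1/4) = 0.5, which gives H = 16.

H* = 16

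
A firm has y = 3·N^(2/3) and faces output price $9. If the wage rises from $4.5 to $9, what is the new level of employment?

From P·MP_N = w with MP_N = 2·N^(-1/3), the labor demand is N(w) = (18/w)^(3).
At w = 4.5: N = 64. At w = 9: N = 8.

N* = 8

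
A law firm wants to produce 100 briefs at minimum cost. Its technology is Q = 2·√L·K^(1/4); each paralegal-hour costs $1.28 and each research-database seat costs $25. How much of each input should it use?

Cost minimization requires the marginal rate of technical substitution to equal the input-price ratio: MP_L/MP_K = w/r.
Here MP_L/MP_K = (1/2)·(K/L)/(1/4) = 2·(K/L). Setting this equal to 1.28/25 = 0.0512 gives K = 0.0256L.
Substituting into Q = 100: 2·L^(1/2)·(0.0256L)^(1/4) = 100.
Solving, L = 625 and K = 16.

L* = 625, K* = 16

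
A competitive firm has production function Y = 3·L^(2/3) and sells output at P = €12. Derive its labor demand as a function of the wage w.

MP_L = (2/3)·3·L^(-1/3) = 2·L^(-1/3).
Setting P·MP_L = w: 24·L^(-1/3) = w.
Solving for L: L^(-1/3) = w/24, so L = (24/w)^(3).

L(w) = 13824/w³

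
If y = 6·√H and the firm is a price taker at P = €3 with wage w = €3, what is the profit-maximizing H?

MP_H = (1/2)·6·H^(-1/2) = 3·H^(-1/2).
Profit maximization for a price taker requires P·MP_H = w: 3·3·H^(-1/2) = 3.
So H^(-1/2) = 1/3, which gives H = 9.

H* = 9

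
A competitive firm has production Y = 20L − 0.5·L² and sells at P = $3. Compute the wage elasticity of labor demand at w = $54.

ε = -9

From P·MP_L = w with MP_L = 20 − L, labor demand is L(w) = 20 − w/3.
dL/dw = −1/(3) = -1/3.
At w = 54, L = 2, so ε = (dL/dw)·(w/L) = (-1/3)·(54/2) = -9.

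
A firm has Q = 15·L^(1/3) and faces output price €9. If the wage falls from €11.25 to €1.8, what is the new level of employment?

L* = 125

From P·MP_L = w with MP_L = 5·L^(-2/3), the labor demand is L(w) = (45/w)^(3/2).
At w = 11.25: L = 8. At w = 1.8: L = 125.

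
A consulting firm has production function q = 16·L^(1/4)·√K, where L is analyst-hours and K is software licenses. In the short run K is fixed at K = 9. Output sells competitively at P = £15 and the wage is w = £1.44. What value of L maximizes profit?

With K = 9, MP_L = (1/4)·16·L^(-3/4)·9^(1/2) = 12·L^(-3/4).
Profit maximization for a price taker requires P·MP_L = w: 15·12·L^(-3/4) = 1.44.
So L^(-3/4) = 0.008, which gives L = 625.

L* = 625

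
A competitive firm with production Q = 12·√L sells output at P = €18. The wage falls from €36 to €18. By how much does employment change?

ΔL = 27

From P·MP_L = w with MP_L = 6·L^(-1/2), the labor demand is L(w) = (108/w)^(2).
At w = 36: L = 9. At w = 18: L = 36.
ΔL = 36 − 9 = 27.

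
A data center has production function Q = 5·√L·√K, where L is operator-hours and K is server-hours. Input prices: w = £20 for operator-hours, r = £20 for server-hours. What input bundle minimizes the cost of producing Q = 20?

Cost minimization requires the marginal rate of technical substitution to equal the input-price ratio: MP_L/MP_K = w/r.
Here MP_L/MP_K = (1/2)·(K/L)/(1/2) = (K/L). Setting this equal to 20/20 = 1 gives K = L.
Substituting into Q = 20: 5·L^(1/2)·(L)^(1/2) = 20.
Solving, L = 4 and K = 4.

L* = 4, K* = 4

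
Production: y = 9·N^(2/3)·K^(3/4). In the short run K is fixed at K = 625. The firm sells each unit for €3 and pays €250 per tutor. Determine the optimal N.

N* = 729

With K = 625, MP_N = (2/3)·9·N^(-1/3)·625^(3/4) = 750·N^(-1/3).
Profit maximization for a price taker requires P·MP_N = w: 3·750·N^(-1/3) = 250.
So N^(-1/3) = 1/9, which gives N = 729.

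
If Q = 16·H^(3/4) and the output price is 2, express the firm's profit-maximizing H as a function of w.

H(w) = 331776/w^(4)

MP_H = (3/4)·16·H^(-1/4) = 12·H^(-1/4).
Setting P·MP_H = w: 24·H^(-1/4) = w.
Solving for H: H^(-1/4) = w/24, so H = (24/w)^(4).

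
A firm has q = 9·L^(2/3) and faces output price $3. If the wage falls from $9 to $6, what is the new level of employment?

L* = 27

From P·MP_L = w with MP_L = 6·L^(-1/3), the labor demand is L(w) = (18/w)^(3).
At w = 9: L = 8. At w = 6: L = 27.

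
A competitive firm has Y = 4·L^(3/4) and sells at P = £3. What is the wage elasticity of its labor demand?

MP_L = (3/4)·4·L^(-1/4), so P·MP_L = w gives 9·L^(-1/4) = w.
Solving, L(w) = (9/w)^(4). This is a constant-elasticity form: L ∝ w^(−4), so ε = −4.

ε = -4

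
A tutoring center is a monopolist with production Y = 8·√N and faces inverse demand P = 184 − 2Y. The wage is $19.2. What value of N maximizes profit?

Marginal revenue from the inverse demand is MR = 184 − 4Y.
The marginal product is MP_N = 4·N^(-1/2).
A monopolist hires until marginal revenue product equals the wage: MR·MP_N = w.
At N, Y = 8·√N. Substituting and solving: (184 − 32·√N)·4·N^(-1/2) = 19.2 gives N = 25.

N* = 25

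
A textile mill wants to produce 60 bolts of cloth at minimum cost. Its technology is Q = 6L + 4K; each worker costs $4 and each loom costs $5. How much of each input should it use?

The inputs are perfect substitutes, so the firm uses whichever has the lower cost per unit of output.
Cost per unit of output via L is w/6 = 2/3; via K it is r/4 = 1.25. L is cheaper.
Producing Q = 60 with L alone: L = 10, K = 0.

L* = 10, K* = 0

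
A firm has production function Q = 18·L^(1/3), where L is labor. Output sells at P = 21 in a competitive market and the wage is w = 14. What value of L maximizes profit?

L* = 27

MP_L = (1/3)·18·L^(-2/3) = 6·L^(-2/3).
Profit maximization for a price taker requires P·MP_L = w: 21·6·L^(-2/3) = 14.
So L^(-2/3) = 1/9, which gives L = 27.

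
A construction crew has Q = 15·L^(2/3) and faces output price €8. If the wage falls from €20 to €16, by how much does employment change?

ΔL = 61

From P·MP_L = w with MP_L = 10·L^(-1/3), the labor demand is L(w) = (80/w)^(3).
At w = 20: L = 64. At w = 16: L = 125.
ΔL = 125 − 64 = 61.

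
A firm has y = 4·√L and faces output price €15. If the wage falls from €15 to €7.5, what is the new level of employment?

L* = 16

From P·MP_L = w with MP_L = 2·L^(-1/2), the labor demand is L(w) = (30/w)^(2).
At w = 15: L = 4. At w = 7.5: L = 16.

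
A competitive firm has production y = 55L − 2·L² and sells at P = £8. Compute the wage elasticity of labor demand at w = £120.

ε = -0.375

From P·MP_L = w with MP_L = 55 − 4L, labor demand is L(w) = (55 − w/8)/4.
dL/dw = −1/(32) = -0.03125.
At w = 120, L = 10, so ε = (dL/dw)·(w/L) = (-0.03125)·(120/10) = -0.375.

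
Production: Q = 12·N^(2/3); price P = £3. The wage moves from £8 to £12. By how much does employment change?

From P·MP_N = w with MP_N = 8·N^(-1/3), the labor demand is N(w) = (24/w)^(3).
At w = 8: N = 27. At w = 12: N = 8.
ΔN = 8 − 27 = -19.

ΔN = -19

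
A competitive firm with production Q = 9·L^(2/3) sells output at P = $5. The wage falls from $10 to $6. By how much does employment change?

From P·MP_L = w with MP_L = 6·L^(-1/3), the labor demand is L(w) = (30/w)^(3).
At w = 10: L = 27. At w = 6: L = 125.
ΔL = 125 − 27 = 98.

ΔL = 98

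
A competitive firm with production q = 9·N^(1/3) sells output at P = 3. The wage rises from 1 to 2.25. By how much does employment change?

ΔN = -19

From P·MP_N = w with MP_N = 3·N^(-2/3), the labor demand is N(w) = (9/w)^(3/2).
At w = 1: N = 27. At w = 2.25: N = 8.
ΔN = 8 − 27 = -19.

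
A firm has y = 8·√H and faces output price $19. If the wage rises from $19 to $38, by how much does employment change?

ΔH = -12

From P·MP_H = w with MP_H = 4·H^(-1/2), the labor demand is H(w) = (76/w)^(2).
At w = 19: H = 16. At w = 38: H = 4.
ΔH = 4 − 16 = -12.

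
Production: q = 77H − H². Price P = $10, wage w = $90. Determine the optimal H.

H* = 34

The marginal product of H is MP_H = 77 − 2H.
A price-taking firm hires until the value of the marginal product equals the wage: P·MP_H = w, so 10·(77 − 2H) = 90.
Then 77 − 2H = 9, giving H = 34.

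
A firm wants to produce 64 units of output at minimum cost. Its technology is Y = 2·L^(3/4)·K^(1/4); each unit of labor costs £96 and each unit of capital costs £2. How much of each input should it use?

Cost minimization requires the marginal rate of technical substitution to equal the input-price ratio: MP_L/MP_K = w/r.
Here MP_L/MP_K = (3/4)·(K/L)/(1/4) = 3·(K/L). Setting this equal to 96/2 = 48 gives K = 16L.
Substituting into Y = 64: 2·L^(3/4)·(16L)^(1/4) = 64.
Solving, L = 16 and K = 256.

L* = 16, K* = 256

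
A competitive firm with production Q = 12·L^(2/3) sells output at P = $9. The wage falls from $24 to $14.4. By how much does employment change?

From P·MP_L = w with MP_L = 8·L^(-1/3), the labor demand is L(w) = (72/w)^(3).
At w = 24: L = 27. At w = 14.4: L = 125.
ΔL = 125 − 27 = 98.

ΔL = 98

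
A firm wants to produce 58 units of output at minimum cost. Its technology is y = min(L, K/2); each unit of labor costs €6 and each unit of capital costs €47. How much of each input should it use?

With a fixed-proportions technology, the cost-minimizing bundle uses no slack in either input: L = K/2 = y.
So L = 58 and K = 2·58 = 116.

L* = 58, K* = 116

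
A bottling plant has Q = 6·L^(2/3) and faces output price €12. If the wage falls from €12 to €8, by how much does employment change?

From P·MP_L = w with MP_L = 4·L^(-1/3), the labor demand is L(w) = (48/w)^(3).
At w = 12: L = 64. At w = 8: L = 216.
ΔL = 216 − 64 = 152.

ΔL = 152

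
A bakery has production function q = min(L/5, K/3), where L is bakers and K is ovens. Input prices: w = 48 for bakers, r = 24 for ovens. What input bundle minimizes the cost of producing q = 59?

L* = 295, K* = 177

With a fixed-proportions technology, the cost-minimizing bundle uses no slack in either input: L/5 = K/3 = q.
So L = 5·59 = 295 and K = 3·59 = 177.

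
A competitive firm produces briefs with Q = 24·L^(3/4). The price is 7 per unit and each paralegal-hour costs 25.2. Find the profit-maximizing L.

MP_L = (3/4)·24·L^(-1/4) = 18·L^(-1/4).
Profit maximization for a price taker requires P·MP_L = w: 7·18·L^(-1/4) = 25.2.
So L^(-1/4) = 0.2, which gives L = 625.

L* = 625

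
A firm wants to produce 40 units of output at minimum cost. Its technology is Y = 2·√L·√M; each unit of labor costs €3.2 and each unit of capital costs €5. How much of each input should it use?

Cost minimization requires the marginal rate of technical substitution to equal the input-price ratio: MP_L/MP_M = w/r.
Here MP_L/MP_M = (1/2)·(M/L)/(1/2) = (M/L). Setting this equal to 3.2/5 = 0.64 gives M = 0.64L.
Substituting into Y = 40: 2·L^(1/2)·(0.64L)^(1/2) = 40.
Solving, L = 25 and M = 16.

L* = 25, M* = 16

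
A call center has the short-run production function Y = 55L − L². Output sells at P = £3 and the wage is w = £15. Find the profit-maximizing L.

L* = 25

The marginal product of L is MP_L = 55 − 2L.
A price-taking firm hires until the value of the marginal product equals the wage: P·MP_L = w, so 3·(55 − 2L) = 15.
Then 55 − 2L = 5, giving L = 25.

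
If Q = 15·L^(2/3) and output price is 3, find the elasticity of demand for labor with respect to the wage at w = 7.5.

ε = -3

MP_L = (2/3)·15·L^(-1/3), so P·MP_L = w gives 30·L^(-1/3) = w.
Solving, L(w) = (30/w)^(3). This is a constant-elasticity form: L ∝ w^(−3), so ε = −3.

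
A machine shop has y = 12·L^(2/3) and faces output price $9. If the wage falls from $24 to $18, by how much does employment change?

ΔL = 37

From P·MP_L = w with MP_L = 8·L^(-1/3), the labor demand is L(w) = (72/w)^(3).
At w = 24: L = 27. At w = 18: L = 64.
ΔL = 64 − 27 = 37.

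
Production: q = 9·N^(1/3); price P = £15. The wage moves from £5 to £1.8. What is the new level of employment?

From P·MP_N = w with MP_N = 3·N^(-2/3), the labor demand is N(w) = (45/w)^(3/2).
At w = 5: N = 27. At w = 1.8: N = 125.

N* = 125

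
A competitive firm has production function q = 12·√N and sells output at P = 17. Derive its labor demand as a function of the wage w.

N(w) = 10404/w²

MP_N = (1/2)·12·N^(-1/2) = 6·N^(-1/2).
Setting P·MP_N = w: 102·N^(-1/2) = w.
Solving for N: N^(-1/2) = w/102, so N = (102/w)^(2).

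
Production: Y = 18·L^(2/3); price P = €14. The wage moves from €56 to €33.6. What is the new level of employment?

L* = 125

From P·MP_L = w with MP_L = 12·L^(-1/3), the labor demand is L(w) = (168/w)^(3).
At w = 56: L = 27. At w = 33.6: L = 125.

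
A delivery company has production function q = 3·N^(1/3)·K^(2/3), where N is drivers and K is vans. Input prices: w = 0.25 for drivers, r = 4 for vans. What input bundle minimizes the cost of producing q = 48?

Cost minimization requires the marginal rate of technical substitution to equal the input-price ratio: MP_N/MP_K = w/r.
Here MP_N/MP_K = (1/3)·(K/N)/(2/3) = 0.5·(K/N). Setting this equal to 0.25/4 = 0.0625 gives K = 0.125N.
Substituting into q = 48: 3·N^(1/3)·(0.125N)^(2/3) = 48.
Solving, N = 64 and K = 8.

N* = 64, K* = 8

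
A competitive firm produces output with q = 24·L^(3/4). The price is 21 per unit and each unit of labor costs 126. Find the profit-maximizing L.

L* = 81

MP_L = (3/4)·24·L^(-1/4) = 18·L^(-1/4).
Profit maximization for a price taker requires P·MP_L = w: 21·18·L^(-1/4) = 126.
So L^(-1/4) = 1/3, which gives L = 81.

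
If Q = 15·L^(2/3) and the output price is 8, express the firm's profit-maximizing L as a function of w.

L(w) = 512000/w³

MP_L = (2/3)·15·L^(-1/3) = 10·L^(-1/3).
Setting P·MP_L = w: 80·L^(-1/3) = w.
Solving for L: L^(-1/3) = w/80, so L = (80/w)^(3).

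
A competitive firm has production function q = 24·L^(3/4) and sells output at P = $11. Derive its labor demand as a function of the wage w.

L(w) = (198/w)^(4)

MP_L = (3/4)·24·L^(-1/4) = 18·L^(-1/4).
Setting P·MP_L = w: 198·L^(-1/4) = w.
Solving for L: L^(-1/4) = w/198, so L = (198/w)^(4).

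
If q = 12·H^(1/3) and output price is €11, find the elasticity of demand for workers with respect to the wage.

ε = -1.5

MP_H = (1/3)·12·H^(-2/3), so P·MP_H = w gives 44·H^(-2/3) = w.
Solving, H(w) = (44/w)^(3/2). This is a constant-elasticity form: H ∝ w^(−3/2), so ε = −3/2.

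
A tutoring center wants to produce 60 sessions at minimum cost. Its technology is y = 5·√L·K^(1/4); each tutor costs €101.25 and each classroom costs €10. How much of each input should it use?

Cost minimization requires the marginal rate of technical substitution to equal the input-price ratio: MP_L/MP_K = w/r.
Here MP_L/MP_K = (1/2)·(K/L)/(1/4) = 2·(K/L). Setting this equal to 101.25/10 = 10.125 gives K = 5.0625L.
Substituting into y = 60: 5·L^(1/2)·(5.0625L)^(1/4) = 60.
Solving, L = 16 and K = 81.

L* = 16, K* = 81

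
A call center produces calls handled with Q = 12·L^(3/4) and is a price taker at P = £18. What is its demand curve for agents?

L(w) = (162/w)^(4)

MP_L = (3/4)·12·L^(-1/4) = 9·L^(-1/4).
Setting P·MP_L = w: 162·L^(-1/4) = w.
Solving for L: L^(-1/4) = w/162, so L = (162/w)^(4).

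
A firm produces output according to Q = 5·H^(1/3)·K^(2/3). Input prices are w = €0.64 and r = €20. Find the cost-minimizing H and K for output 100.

H* = 125, K* = 8

Cost minimization requires the marginal rate of technical substitution to equal the input-price ratio: MP_H/MP_K = w/r.
Here MP_H/MP_K = (1/3)·(K/H)/(2/3) = 0.5·(K/H). Setting this equal to 0.64/20 = 0.032 gives K = 0.064H.
Substituting into Q = 100: 5·H^(1/3)·(0.064H)^(2/3) = 100.
Solving, H = 125 and K = 8.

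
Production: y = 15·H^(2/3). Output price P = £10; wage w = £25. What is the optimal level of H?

H* = 64

MP_H = (2/3)·15·H^(-1/3) = 10·H^(-1/3).
Profit maximization for a price taker requires P·MP_H = w: 10·10·H^(-1/3) = 25.
So H^(-1/3) = 0.25, which gives H = 64.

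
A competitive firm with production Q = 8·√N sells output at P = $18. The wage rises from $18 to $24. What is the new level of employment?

From P·MP_N = w with MP_N = 4·N^(-1/2), the labor demand is N(w) = (72/w)^(2).
At w = 18: N = 16. At w = 24: N = 9.

N* = 9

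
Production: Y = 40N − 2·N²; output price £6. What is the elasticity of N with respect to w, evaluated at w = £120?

ε = -1

From P·MP_N = w with MP_N = 40 − 4N, labor demand is N(w) = (40 − w/6)/4.
dN/dw = −1/(24) = -1/24.
At w = 120, N = 5, so ε = (dN/dw)·(w/N) = (-1/24)·(120/5) = -1.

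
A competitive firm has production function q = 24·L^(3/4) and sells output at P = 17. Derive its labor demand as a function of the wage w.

MP_L = (3/4)·24·L^(-1/4) = 18·L^(-1/4).
Setting P·MP_L = w: 306·L^(-1/4) = w.
Solving for L: L^(-1/4) = w/306, so L = (306/w)^(4).

L(w) = (306/w)^(4)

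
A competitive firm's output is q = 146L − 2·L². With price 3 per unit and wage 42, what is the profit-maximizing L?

The marginal product of L is MP_L = 146 − 4L.
A price-taking firm hires until the value of the marginal product equals the wage: P·MP_L = w, so 3·(146 − 4L) = 42.
Then 146 − 4L = 14, giving L = 33.

L* = 33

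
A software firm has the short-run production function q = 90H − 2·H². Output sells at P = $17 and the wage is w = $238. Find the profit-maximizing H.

H* = 19

The marginal product of H is MP_H = 90 − 4H.
A price-taking firm hires until the value of the marginal product equals the wage: P·MP_H = w, so 17·(90 − 4H) = 238.
Then 90 − 4H = 14, giving H = 19.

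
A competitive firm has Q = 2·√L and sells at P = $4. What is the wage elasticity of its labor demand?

MP_L = (1/2)·2·L^(-1/2), so P·MP_L = w gives 4·L^(-1/2) = w.
Solving, L(w) = (4/w)^(2). This is a constant-elasticity form: L ∝ w^(−2), so ε = −2.

ε = -2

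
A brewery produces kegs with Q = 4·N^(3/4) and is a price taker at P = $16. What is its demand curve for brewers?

MP_N = (3/4)·4·N^(-1/4) = 3·N^(-1/4).
Setting P·MP_N = w: 48·N^(-1/4) = w.
Solving for N: N^(-1/4) = w/48, so N = (48/w)^(4).

N(w) = 5308416/w^(4)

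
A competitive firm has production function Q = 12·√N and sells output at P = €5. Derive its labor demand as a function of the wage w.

MP_N = (1/2)·12·N^(-1/2) = 6·N^(-1/2).
Setting P·MP_N = w: 30·N^(-1/2) = w.
Solving for N: N^(-1/2) = w/30, so N = (30/w)^(2).

N(w) = 900/w²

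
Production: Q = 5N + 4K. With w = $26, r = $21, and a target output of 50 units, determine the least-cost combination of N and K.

N* = 10, K* = 0

The inputs are perfect substitutes, so the firm uses whichever has the lower cost per unit of output.
Cost per unit of output via N is w/5 = 5.2; via K it is r/4 = 5.25. N is cheaper.
Producing Q = 50 with N alone: N = 10, K = 0.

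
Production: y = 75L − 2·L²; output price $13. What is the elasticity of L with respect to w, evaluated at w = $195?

ε = -0.25

From P·MP_L = w with MP_L = 75 − 4L, labor demand is L(w) = (75 − w/13)/4.
dL/dw = −1/(52) = -1/52.
At w = 195, L = 15, so ε = (dL/dw)·(w/L) = (-1/52)·(195/15) = -0.25.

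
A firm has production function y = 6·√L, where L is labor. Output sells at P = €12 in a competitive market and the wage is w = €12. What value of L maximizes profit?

L* = 9

MP_L = (1/2)·6·L^(-1/2) = 3·L^(-1/2).
Profit maximization for a price taker requires P·MP_L = w: 12·3·L^(-1/2) = 12.
So L^(-1/2) = 1/3, which gives L = 9.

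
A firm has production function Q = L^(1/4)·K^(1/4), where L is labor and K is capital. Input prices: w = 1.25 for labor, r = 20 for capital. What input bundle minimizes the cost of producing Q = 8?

L* = 256, K* = 16

Cost minimization requires the marginal rate of technical substitution to equal the input-price ratio: MP_L/MP_K = w/r.
Here MP_L/MP_K = (1/4)·(K/L)/(1/4) = (K/L). Setting this equal to 1.25/20 = 0.0625 gives K = 0.0625L.
Substituting into Q = 8: L^(1/4)·(0.0625L)^(1/4) = 8.
Solving, L = 256 and K = 16.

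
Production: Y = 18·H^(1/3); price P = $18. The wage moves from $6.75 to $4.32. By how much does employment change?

ΔH = 61

From P·MP_H = w with MP_H = 6·H^(-2/3), the labor demand is H(w) = (108/w)^(3/2).
At w = 6.75: H = 64. At w = 4.32: H = 125.
ΔH = 125 − 64 = 61.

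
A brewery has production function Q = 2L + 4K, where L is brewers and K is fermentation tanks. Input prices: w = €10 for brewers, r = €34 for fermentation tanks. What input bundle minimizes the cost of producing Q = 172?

The inputs are perfect substitutes, so the firm uses whichever has the lower cost per unit of output.
Cost per unit of output via L is w/2 = 5; via K it is r/4 = 8.5. L is cheaper.
Producing Q = 172 with L alone: L = 86, K = 0.

L* = 86, K* = 0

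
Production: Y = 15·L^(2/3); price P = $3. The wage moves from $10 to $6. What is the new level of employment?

From P·MP_L = w with MP_L = 10·L^(-1/3), the labor demand is L(w) = (30/w)^(3).
At w = 10: L = 27. At w = 6: L = 125.

L* = 125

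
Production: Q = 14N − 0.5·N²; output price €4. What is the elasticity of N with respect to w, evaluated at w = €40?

From P·MP_N = w with MP_N = 14 − N, labor demand is N(w) = 14 − w/4.
dN/dw = −1/(4) = -0.25.
At w = 40, N = 4, so ε = (dN/dw)·(w/N) = (-0.25)·(40/4) = -2.5.

ε = -2.5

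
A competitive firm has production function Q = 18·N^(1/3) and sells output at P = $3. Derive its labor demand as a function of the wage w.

MP_N = (1/3)·18·N^(-2/3) = 6·N^(-2/3).
Setting P·MP_N = w: 18·N^(-2/3) = w.
Solving for N: N^(-2/3) = w/18, so N = (18/w)^(3/2).

N(w) = (18/w)^(3/2)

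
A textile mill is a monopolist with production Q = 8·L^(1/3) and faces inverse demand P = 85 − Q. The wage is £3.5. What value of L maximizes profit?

Marginal revenue from the inverse demand is MR = 85 − 2Q.
The marginal product is MP_L = (8/3)·L^(-2/3).
A monopolist hires until marginal revenue product equals the wage: MR·MP_L = w.
At L, Q = 8·L^(1/3). Substituting and solving: (85 − 16·L^(1/3))·(8/3)·L^(-2/3) = 3.5 gives L = 64.

L* = 64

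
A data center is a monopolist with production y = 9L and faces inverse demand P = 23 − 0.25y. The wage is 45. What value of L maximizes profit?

L* = 4

Marginal revenue from the inverse demand is MR = 23 − 0.5y.
The marginal product is MP_L = 9.
A monopolist hires until marginal revenue product equals the wage: MR·MP_L = w.
(23 − 4.5L)·9 = 45, so L = 4.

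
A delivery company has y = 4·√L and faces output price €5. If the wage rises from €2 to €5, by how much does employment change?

ΔL = -21

From P·MP_L = w with MP_L = 2·L^(-1/2), the labor demand is L(w) = (10/w)^(2).
At w = 2: L = 25. At w = 5: L = 4.
ΔL = 4 − 25 = -21.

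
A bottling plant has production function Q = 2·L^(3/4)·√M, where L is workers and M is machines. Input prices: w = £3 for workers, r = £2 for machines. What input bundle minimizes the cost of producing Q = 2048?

Cost minimization requires the marginal rate of technical substitution to equal the input-price ratio: MP_L/MP_M = w/r.
Here MP_L/MP_M = (3/4)·(M/L)/(1/2) = 1.5·(M/L). Setting this equal to 3/2 = 1.5 gives M = L.
Substituting into Q = 2048: 2·L^(3/4)·(L)^(1/2) = 2048.
Solving, L = 256 and M = 256.

L* = 256, M* = 256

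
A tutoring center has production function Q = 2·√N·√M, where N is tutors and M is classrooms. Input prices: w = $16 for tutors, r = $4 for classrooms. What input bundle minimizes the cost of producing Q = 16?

Cost minimization requires the marginal rate of technical substitution to equal the input-price ratio: MP_N/MP_M = w/r.
Here MP_N/MP_M = (1/2)·(M/N)/(1/2) = (M/N). Setting this equal to 16/4 = 4 gives M = 4N.
Substituting into Q = 16: 2·N^(1/2)·(4N)^(1/2) = 16.
Solving, N = 4 and M = 16.

N* = 4, M* = 16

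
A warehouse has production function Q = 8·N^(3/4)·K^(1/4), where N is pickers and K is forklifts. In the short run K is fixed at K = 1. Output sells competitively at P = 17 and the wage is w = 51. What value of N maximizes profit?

With K = 1, MP_N = (3/4)·8·N^(-1/4)·1^(1/4) = 6·N^(-1/4).
Profit maximization for a price taker requires P·MP_N = w: 17·6·N^(-1/4) = 51.
So N^(-1/4) = 0.5, which gives N = 16.

N* = 16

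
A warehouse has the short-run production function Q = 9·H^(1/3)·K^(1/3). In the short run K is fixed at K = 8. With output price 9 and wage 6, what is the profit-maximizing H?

With K = 8, MP_H = (1/3)·9·H^(-2/3)·8^(1/3) = 6·H^(-2/3).
Profit maximization for a price taker requires P·MP_H = w: 9·6·H^(-2/3) = 6.
So H^(-2/3) = 1/9, which gives H = 27.

H* = 27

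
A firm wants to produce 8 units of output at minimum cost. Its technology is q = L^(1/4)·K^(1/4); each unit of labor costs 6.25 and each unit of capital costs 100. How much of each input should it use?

Cost minimization requires the marginal rate of technical substitution to equal the input-price ratio: MP_L/MP_K = w/r.
Here MP_L/MP_K = (1/4)·(K/L)/(1/4) = (K/L). Setting this equal to 6.25/100 = 0.0625 gives K = 0.0625L.
Substituting into q = 8: L^(1/4)·(0.0625L)^(1/4) = 8.
Solving, L = 256 and K = 16.

L* = 256, K* = 16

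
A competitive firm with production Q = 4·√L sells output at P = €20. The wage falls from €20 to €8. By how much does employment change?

ΔL = 21

From P·MP_L = w with MP_L = 2·L^(-1/2), the labor demand is L(w) = (40/w)^(2).
At w = 20: L = 4. At w = 8: L = 25.
ΔL = 25 − 4 = 21.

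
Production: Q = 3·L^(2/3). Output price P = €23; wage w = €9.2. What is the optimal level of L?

MP_L = (2/3)·3·L^(-1/3) = 2·L^(-1/3).
Profit maximization for a price taker requires P·MP_L = w: 23·2·L^(-1/3) = 9.2.
So L^(-1/3) = 0.2, which gives L = 125.

L* = 125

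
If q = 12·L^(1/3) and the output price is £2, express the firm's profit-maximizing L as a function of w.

L(w) = (8/w)^(3/2)

MP_L = (1/3)·12·L^(-2/3) = 4·L^(-2/3).
Setting P·MP_L = w: 8·L^(-2/3) = w.
Solving for L: L^(-2/3) = w/8, so L = (8/w)^(3/2).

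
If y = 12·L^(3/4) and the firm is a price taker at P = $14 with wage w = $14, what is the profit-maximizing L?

MP_L = (3/4)·12·L^(-1/4) = 9·L^(-1/4).
Profit maximization for a price taker requires P·MP_L = w: 14·9·L^(-1/4) = 14.
So L^(-1/4) = 1/9, which gives L = 6561.

L* = 6561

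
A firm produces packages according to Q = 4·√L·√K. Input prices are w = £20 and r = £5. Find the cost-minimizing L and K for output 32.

Cost minimization requires the marginal rate of technical substitution to equal the input-price ratio: MP_L/MP_K = w/r.
Here MP_L/MP_K = (1/2)·(K/L)/(1/2) = (K/L). Setting this equal to 20/5 = 4 gives K = 4L.
Substituting into Q = 32: 4·L^(1/2)·(4L)^(1/2) = 32.
Solving, L = 4 and K = 16.

L* = 4, K* = 16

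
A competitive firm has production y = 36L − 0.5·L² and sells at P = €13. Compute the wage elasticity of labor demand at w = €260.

From P·MP_L = w with MP_L = 36 − L, labor demand is L(w) = 36 − w/13.
dL/dw = −1/(13) = -1/13.
At w = 260, L = 16, so ε = (dL/dw)·(w/L) = (-1/13)·(260/16) = -1.25.

ε = -1.25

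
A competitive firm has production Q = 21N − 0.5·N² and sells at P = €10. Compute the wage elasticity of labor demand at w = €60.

From P·MP_N = w with MP_N = 21 − N, labor demand is N(w) = 21 − w/10.
dN/dw = −1/(10) = -0.1.
At w = 60, N = 15, so ε = (dN/dw)·(w/N) = (-0.1)·(60/15) = -0.4.

ε = -0.4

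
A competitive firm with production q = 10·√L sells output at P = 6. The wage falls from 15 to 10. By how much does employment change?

ΔL = 5

From P·MP_L = w with MP_L = 5·L^(-1/2), the labor demand is L(w) = (30/w)^(2).
At w = 15: L = 4. At w = 10: L = 9.
ΔL = 9 − 4 = 5.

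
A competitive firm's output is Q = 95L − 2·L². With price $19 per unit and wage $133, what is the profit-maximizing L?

L* = 22

The marginal product of L is MP_L = 95 − 4L.
A price-taking firm hires until the value of the marginal product equals the wage: P·MP_L = w, so 19·(95 − 4L) = 133.
Then 95 − 4L = 7, giving L = 22.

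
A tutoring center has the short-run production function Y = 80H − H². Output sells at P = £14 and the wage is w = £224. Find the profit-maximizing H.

H* = 32

The marginal product of H is MP_H = 80 − 2H.
A price-taking firm hires until the value of the marginal product equals the wage: P·MP_H = w, so 14·(80 − 2H) = 224.
Then 80 − 2H = 16, giving H = 32.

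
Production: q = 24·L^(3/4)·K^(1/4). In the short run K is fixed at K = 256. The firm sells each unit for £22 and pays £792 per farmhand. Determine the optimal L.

With K = 256, MP_L = (3/4)·24·L^(-1/4)·256^(1/4) = 72·L^(-1/4).
Profit maximization for a price taker requires P·MP_L = w: 22·72·L^(-1/4) = 792.
So L^(-1/4) = 0.5, which gives L = 16.

L* = 16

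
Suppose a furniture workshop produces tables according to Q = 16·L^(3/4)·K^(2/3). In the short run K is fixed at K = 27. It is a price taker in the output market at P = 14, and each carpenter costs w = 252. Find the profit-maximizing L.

L* = 1296

With K = 27, MP_L = (3/4)·16·L^(-1/4)·27^(2/3) = 108·L^(-1/4).
Profit maximization for a price taker requires P·MP_L = w: 14·108·L^(-1/4) = 252.
So L^(-1/4) = 1/6, which gives L = 1296.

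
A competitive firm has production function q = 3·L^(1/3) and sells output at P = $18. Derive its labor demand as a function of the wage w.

MP_L = (1/3)·3·L^(-2/3) = L^(-2/3).
Setting P·MP_L = w: 18·L^(-2/3) = w.
Solving for L: L^(-2/3) = w/18, so L = (18/w)^(3/2).

L(w) = (18/w)^(3/2)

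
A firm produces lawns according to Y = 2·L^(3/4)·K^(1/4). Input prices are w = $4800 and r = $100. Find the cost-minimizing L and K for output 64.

Cost minimization requires the marginal rate of technical substitution to equal the input-price ratio: MP_L/MP_K = w/r.
Here MP_L/MP_K = (3/4)·(K/L)/(1/4) = 3·(K/L). Setting this equal to 4800/100 = 48 gives K = 16L.
Substituting into Y = 64: 2·L^(3/4)·(16L)^(1/4) = 64.
Solving, L = 16 and K = 256.

L* = 16, K* = 256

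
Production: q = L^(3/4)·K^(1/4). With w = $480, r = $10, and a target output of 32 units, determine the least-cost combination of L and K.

Cost minimization requires the marginal rate of technical substitution to equal the input-price ratio: MP_L/MP_K = w/r.
Here MP_L/MP_K = (3/4)·(K/L)/(1/4) = 3·(K/L). Setting this equal to 480/10 = 48 gives K = 16L.
Substituting into q = 32: L^(3/4)·(16L)^(1/4) = 32.
Solving, L = 16 and K = 256.

L* = 16, K* = 256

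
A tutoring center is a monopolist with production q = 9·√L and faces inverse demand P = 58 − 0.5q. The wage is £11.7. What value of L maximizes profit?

Marginal revenue from the inverse demand is MR = 58 − q.
The marginal product is MP_L = 4.5·L^(-1/2).
A monopolist hires until marginal revenue product equals the wage: MR·MP_L = w.
At L, q = 9·√L. Substituting and solving: (58 − 9·√L)·4.5·L^(-1/2) = 11.7 gives L = 25.

L* = 25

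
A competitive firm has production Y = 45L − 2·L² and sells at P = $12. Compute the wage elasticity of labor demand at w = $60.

ε = -0.125

From P·MP_L = w with MP_L = 45 − 4L, labor demand is L(w) = (45 − w/12)/4.
dL/dw = −1/(48) = -1/48.
At w = 60, L = 10, so ε = (dL/dw)·(w/L) = (-1/48)·(60/10) = -0.125.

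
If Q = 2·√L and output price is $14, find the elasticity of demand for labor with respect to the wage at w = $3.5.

MP_L = (1/2)·2·L^(-1/2), so P·MP_L = w gives 14·L^(-1/2) = w.
Solving, L(w) = (14/w)^(2). This is a constant-elasticity form: L ∝ w^(−2), so ε = −2.

ε = -2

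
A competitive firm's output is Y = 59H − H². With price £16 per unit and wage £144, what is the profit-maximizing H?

The marginal product of H is MP_H = 59 − 2H.
A price-taking firm hires until the value of the marginal product equals the wage: P·MP_H = w, so 16·(59 − 2H) = 144.
Then 59 − 2H = 9, giving H = 25.

H* = 25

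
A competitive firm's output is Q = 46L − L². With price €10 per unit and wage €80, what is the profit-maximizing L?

L* = 19

The marginal product of L is MP_L = 46 − 2L.
A price-taking firm hires until the value of the marginal product equals the wage: P·MP_L = w, so 10·(46 − 2L) = 80.
Then 46 − 2L = 8, giving L = 19.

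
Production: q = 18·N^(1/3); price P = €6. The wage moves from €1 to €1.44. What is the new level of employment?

N* = 125

From P·MP_N = w with MP_N = 6·N^(-2/3), the labor demand is N(w) = (36/w)^(3/2).
At w = 1: N = 216. At w = 1.44: N = 125.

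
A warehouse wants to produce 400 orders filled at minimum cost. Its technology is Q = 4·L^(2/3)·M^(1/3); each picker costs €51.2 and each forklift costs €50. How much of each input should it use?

Cost minimization requires the marginal rate of technical substitution to equal the input-price ratio: MP_L/MP_M = w/r.
Here MP_L/MP_M = (2/3)·(M/L)/(1/3) = 2·(M/L). Setting this equal to 51.2/50 = 1.024 gives M = 0.512L.
Substituting into Q = 400: 4·L^(2/3)·(0.512L)^(1/3) = 400.
Solving, L = 125 and M = 64.

L* = 125, M* = 64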